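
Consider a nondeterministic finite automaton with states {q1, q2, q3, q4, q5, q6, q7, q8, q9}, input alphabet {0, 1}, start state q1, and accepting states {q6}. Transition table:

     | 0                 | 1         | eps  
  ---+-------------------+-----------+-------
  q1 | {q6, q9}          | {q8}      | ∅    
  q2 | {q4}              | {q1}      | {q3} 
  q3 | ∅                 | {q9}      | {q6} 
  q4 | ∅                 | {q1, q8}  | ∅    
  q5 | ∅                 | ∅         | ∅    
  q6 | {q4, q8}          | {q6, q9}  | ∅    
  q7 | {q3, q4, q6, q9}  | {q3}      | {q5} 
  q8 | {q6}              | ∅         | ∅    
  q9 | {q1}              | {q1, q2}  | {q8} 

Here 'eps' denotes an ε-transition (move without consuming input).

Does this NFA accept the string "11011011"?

No

Start in {q1}.
Read '1': q1→{q8}; now {q8}.
Read '1': q8→∅; now ∅.
The set is empty and remains empty for the remaining 6 symbols.
The final set ∅ contains no accepting state.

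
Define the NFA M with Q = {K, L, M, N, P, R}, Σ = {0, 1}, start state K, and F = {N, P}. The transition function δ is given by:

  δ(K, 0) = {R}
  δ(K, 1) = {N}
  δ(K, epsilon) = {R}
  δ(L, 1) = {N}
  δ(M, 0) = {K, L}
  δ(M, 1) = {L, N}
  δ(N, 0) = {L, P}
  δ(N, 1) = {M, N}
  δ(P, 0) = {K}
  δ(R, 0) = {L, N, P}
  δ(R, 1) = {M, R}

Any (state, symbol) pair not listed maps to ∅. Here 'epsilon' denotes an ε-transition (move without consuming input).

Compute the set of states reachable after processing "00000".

Start: ε-closure({K}) = {K, R}.
Read '0': {K, R} → {L, N, P, R}.
Read '0': {L, N, P, R} → {K, L, N, P, R}.
Read '0': {K, L, N, P, R} → {K, L, N, P, R}.
Read '0': {K, L, N, P, R} → {K, L, N, P, R}.
Read '0': {K, L, N, P, R} → {K, L, N, P, R}.

{K, L, N, P, R}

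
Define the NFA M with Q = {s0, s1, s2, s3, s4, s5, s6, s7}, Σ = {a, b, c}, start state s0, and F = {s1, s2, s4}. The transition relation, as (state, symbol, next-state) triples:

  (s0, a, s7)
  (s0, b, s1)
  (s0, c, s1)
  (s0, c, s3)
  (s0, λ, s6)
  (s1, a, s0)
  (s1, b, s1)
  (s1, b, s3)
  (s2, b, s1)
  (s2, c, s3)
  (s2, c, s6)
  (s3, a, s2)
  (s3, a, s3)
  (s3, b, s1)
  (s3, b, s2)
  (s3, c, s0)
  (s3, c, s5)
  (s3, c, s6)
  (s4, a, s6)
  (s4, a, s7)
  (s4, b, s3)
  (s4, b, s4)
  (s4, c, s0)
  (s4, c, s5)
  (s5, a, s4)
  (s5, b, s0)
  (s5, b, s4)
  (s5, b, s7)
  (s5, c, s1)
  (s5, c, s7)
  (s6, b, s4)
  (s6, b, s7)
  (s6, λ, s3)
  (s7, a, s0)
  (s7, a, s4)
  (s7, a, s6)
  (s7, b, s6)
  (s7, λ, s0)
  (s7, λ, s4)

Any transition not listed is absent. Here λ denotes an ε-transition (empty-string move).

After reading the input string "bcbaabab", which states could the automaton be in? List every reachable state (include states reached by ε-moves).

{s0, s1, s2, s3, s4, s6, s7}

Start: ε-closure({s0}) = {s0, s3, s6}.
Read 'b': s0→{s1}, s3→{s1, s2}, s6→{s4, s7}; union {s1, s2, s4, s7}; ε-closure = {s0, s1, s2, s3, s4, s6, s7}.
Read 'c': s0→{s1, s3}, s1→∅, s2→{s3, s6}, s3→{s0, s5, s6}, s4→{s0, s5}, s6→∅, s7→∅; now {s0, s1, s3, s5, s6}.
Read 'b': s0→{s1}, s1→{s1, s3}, s3→{s1, s2}, s5→{s0, s4, s7}, s6→{s4, s7}; union {s0, s1, s2, s3, s4, s7}; ε-closure = {s0, s1, s2, s3, s4, s6, s7}.
Read 'a': s0→{s7}, s1→{s0}, s2→∅, s3→{s2, s3}, s4→{s6, s7}, s6→∅, s7→{s0, s4, s6}; now {s0, s2, s3, s4, s6, s7}.
Read 'a': s0→{s7}, s2→∅, s3→{s2, s3}, s4→{s6, s7}, s6→∅, s7→{s0, s4, s6}; now {s0, s2, s3, s4, s6, s7}.
Read 'b': s0→{s1}, s2→{s1}, s3→{s1, s2}, s4→{s3, s4}, s6→{s4, s7}, s7→{s6}; union {s1, s2, s3, s4, s6, s7}; ε-closure = {s0, s1, s2, s3, s4, s6, s7}.
Read 'a': s0→{s7}, s1→{s0}, s2→∅, s3→{s2, s3}, s4→{s6, s7}, s6→∅, s7→{s0, s4, s6}; now {s0, s2, s3, s4, s6, s7}.
Read 'b': s0→{s1}, s2→{s1}, s3→{s1, s2}, s4→{s3, s4}, s6→{s4, s7}, s7→{s6}; union {s1, s2, s3, s4, s6, s7}; ε-closure = {s0, s1, s2, s3, s4, s6, s7}.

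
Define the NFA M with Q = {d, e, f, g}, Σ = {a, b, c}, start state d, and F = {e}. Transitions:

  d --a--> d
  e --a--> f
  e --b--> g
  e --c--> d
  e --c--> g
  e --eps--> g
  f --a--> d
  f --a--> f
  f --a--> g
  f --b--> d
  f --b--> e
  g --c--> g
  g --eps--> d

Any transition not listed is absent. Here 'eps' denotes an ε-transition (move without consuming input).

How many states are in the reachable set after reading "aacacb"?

0

Start in {d}.
Read 'a': d→{d}; now {d}.
Read 'a': d→{d}; now {d}.
Read 'c': d→∅; now ∅.
The set is empty and remains empty for the remaining 3 symbols.
That set has 0 states.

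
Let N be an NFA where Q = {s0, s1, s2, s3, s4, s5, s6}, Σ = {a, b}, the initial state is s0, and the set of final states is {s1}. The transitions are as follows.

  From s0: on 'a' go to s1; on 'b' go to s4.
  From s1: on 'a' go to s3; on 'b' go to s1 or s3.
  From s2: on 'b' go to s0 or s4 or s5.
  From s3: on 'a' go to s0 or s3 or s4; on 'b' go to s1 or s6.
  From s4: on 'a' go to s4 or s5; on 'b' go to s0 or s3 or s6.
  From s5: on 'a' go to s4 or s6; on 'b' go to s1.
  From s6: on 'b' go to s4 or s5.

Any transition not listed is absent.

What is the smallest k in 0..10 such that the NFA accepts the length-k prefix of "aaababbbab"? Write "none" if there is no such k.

1

Start in {s0}.
Read 'a': {s0} → {s1}.
None of the earlier sets intersect F, but {s1} does.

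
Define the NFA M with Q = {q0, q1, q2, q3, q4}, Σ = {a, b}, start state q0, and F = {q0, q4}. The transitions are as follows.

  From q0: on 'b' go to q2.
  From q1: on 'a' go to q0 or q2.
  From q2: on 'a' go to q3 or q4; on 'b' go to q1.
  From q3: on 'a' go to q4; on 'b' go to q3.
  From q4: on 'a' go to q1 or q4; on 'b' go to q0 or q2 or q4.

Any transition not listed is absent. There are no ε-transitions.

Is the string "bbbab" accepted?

Start in {q0}.
Read 'b': q0→{q2}; now {q2}.
Read 'b': q2→{q1}; now {q1}.
Read 'b': q1→∅; now ∅.
The set is empty and remains empty for the remaining 2 symbols.
The final set ∅ contains no accepting state.

No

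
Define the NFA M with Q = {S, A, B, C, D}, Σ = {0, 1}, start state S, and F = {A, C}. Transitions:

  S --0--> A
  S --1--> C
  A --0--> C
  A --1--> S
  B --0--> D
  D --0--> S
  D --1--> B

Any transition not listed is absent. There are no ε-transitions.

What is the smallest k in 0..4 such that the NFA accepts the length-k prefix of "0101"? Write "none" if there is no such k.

Start in {S}.
Read '0': {S} → {A}.
None of the earlier sets intersect F, but {A} does.

1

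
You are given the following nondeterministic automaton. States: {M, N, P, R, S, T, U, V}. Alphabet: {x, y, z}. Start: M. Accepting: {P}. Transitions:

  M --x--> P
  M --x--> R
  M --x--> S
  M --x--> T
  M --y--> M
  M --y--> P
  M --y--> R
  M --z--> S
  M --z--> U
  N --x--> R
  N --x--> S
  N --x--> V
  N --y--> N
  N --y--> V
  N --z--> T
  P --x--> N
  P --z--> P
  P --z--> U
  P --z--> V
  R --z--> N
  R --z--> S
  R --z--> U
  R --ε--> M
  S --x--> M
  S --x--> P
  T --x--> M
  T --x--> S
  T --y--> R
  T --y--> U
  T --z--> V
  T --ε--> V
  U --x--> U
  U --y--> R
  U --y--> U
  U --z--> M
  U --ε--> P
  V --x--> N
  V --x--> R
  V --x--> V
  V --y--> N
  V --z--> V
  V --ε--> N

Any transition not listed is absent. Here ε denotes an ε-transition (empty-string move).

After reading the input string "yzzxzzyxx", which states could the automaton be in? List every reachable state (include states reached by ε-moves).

Start in {M}.
Read 'y': M→{M, P, R}; now {M, P, R}.
Read 'z': M→{S, U}, P→{P, U, V}, R→{N, S, U}; now {N, P, S, U, V}.
Read 'z': N→{T}, P→{P, U, V}, S→∅, U→{M}, V→{V}; union {M, P, T, U, V}; ε-closure = {M, N, P, T, U, V}.
Read 'x': M→{P, R, S, T}, N→{R, S, V}, P→{N}, T→{M, S}, U→{U}, V→{N, R, V}; now {M, N, P, R, S, T, U, V}.
Read 'z': M→{S, U}, N→{T}, P→{P, U, V}, R→{N, S, U}, S→∅, T→{V}, U→{M}, V→{V}; now {M, N, P, S, T, U, V}.
Read 'z': M→{S, U}, N→{T}, P→{P, U, V}, S→∅, T→{V}, U→{M}, V→{V}; union {M, P, S, T, U, V}; ε-closure = {M, N, P, S, T, U, V}.
Read 'y': M→{M, P, R}, N→{N, V}, P→∅, S→∅, T→{R, U}, U→{R, U}, V→{N}; now {M, N, P, R, U, V}.
Read 'x': M→{P, R, S, T}, N→{R, S, V}, P→{N}, R→∅, U→{U}, V→{N, R, V}; union {N, P, R, S, T, U, V}; ε-closure = {M, N, P, R, S, T, U, V}.
Read 'x': M→{P, R, S, T}, N→{R, S, V}, P→{N}, R→∅, S→{M, P}, T→{M, S}, U→{U}, V→{N, R, V}; now {M, N, P, R, S, T, U, V}.

{M, N, P, R, S, T, U, V}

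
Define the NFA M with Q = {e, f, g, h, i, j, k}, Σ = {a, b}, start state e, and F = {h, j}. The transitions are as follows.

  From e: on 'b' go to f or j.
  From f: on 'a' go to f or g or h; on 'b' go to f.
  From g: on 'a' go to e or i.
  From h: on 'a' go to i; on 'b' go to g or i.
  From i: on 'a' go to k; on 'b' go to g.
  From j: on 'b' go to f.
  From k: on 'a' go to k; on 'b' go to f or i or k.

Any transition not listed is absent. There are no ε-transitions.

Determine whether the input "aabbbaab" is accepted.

Start in {e}.
Read 'a': e→∅; now ∅.
The set is empty and remains empty for the remaining 7 symbols.
The final set ∅ contains no accepting state.

No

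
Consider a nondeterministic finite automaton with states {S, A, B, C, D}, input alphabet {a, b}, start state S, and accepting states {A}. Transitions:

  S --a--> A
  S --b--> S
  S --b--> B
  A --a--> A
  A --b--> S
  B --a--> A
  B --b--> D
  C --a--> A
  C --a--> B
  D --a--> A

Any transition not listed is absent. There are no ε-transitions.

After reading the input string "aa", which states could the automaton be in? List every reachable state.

Start in {S}.
Read 'a': S→{A}; now {A}.
Read 'a': A→{A}; now {A}.

{A}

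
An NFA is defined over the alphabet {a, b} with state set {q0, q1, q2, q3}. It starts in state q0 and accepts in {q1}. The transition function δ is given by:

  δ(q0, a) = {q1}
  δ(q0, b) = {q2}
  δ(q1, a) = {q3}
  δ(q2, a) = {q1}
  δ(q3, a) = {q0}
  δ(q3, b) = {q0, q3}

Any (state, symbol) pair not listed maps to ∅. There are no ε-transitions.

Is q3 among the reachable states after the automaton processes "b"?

Start in {q0}.
Read 'b': {q0} → {q2}.
State q3 is not in {q2}.

No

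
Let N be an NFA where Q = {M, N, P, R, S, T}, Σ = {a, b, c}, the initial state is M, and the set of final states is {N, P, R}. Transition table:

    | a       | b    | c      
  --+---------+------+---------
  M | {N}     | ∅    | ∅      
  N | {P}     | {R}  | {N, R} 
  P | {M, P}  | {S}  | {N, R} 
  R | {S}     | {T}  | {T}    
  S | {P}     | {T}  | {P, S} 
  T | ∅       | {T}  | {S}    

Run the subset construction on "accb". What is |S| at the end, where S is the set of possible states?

Start in {M}.
Read 'a': M→{N}; now {N}.
Read 'c': N→{N, R}; now {N, R}.
Read 'c': N→{N, R}, R→{T}; now {N, R, T}.
Read 'b': N→{R}, R→{T}, T→{T}; now {R, T}.
That set has 2 states.

2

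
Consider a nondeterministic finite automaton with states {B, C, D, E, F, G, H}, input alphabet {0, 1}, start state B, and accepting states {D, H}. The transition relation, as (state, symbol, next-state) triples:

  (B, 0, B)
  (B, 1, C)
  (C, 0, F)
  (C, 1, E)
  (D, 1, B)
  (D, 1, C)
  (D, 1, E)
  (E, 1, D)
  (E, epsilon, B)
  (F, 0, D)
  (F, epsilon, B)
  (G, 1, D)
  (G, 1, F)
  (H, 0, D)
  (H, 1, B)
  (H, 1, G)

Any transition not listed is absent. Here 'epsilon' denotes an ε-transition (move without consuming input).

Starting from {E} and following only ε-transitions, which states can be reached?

Begin with {E}.
ε-move E → B; add B.

{B, E}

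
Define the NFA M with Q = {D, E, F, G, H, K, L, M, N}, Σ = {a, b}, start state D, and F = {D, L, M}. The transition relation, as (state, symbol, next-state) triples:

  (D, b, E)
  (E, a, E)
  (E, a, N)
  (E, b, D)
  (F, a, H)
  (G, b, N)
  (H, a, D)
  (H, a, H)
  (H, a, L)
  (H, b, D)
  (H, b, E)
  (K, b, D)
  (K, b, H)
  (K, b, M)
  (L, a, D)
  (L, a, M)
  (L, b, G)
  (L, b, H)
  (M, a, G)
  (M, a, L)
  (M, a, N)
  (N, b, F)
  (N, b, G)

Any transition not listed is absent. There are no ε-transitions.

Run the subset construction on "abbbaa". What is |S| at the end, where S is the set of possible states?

0

Start in {D}.
Read 'a': D→∅; now ∅.
The set is empty and remains empty for the remaining 5 symbols.
That set has 0 states.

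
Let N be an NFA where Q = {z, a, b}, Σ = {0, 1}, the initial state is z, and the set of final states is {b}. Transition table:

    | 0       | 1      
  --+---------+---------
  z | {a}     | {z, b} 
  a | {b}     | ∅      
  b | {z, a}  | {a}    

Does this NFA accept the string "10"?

No

Start in {z}.
Read '1': {z} → {z, b}.
Read '0': {z, b} → {z, a}.
The final set {z, a} contains no accepting state.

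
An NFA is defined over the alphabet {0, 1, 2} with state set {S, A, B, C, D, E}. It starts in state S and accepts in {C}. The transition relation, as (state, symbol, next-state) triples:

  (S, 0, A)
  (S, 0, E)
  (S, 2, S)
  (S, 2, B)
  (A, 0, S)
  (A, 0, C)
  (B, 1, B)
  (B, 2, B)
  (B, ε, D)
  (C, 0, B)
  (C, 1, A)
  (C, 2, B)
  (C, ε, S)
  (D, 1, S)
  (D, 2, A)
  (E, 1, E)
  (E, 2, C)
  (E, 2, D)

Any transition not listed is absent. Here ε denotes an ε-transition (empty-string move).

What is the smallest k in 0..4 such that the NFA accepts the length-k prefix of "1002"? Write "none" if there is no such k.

Start in {S}.
Read '1': {S} → ∅.
The set is empty and remains empty for the remaining 3 symbols.
No reachable set along the way intersects F.

none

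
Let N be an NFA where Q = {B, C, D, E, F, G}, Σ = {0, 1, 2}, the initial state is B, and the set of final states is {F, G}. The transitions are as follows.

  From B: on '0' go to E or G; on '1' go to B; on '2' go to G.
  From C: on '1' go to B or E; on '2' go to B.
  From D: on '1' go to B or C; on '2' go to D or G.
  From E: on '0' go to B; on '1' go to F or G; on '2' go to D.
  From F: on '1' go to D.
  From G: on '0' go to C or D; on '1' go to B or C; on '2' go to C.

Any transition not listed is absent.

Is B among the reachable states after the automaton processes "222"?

Yes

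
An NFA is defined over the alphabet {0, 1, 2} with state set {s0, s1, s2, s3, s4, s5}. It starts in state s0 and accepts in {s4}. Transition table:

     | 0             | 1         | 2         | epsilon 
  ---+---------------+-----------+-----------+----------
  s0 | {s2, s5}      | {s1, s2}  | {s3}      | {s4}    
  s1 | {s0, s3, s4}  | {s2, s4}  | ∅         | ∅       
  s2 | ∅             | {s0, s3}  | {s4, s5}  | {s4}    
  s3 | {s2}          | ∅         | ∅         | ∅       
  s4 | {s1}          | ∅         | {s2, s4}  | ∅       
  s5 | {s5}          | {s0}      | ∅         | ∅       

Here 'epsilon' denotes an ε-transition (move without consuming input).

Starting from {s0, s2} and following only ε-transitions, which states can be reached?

{s0, s2, s4}

Begin with {s0, s2}.
ε-move s0 → s4; add s4.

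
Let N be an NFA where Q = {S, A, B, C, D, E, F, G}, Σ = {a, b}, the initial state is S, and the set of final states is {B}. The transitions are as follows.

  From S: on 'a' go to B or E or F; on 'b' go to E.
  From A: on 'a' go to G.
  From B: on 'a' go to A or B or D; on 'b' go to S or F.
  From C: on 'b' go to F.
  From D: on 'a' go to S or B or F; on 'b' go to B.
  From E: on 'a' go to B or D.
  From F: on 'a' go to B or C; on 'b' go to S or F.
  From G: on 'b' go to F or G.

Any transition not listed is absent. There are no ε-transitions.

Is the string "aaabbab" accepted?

Yes

Start in {S}.
Read 'a': {S} → {B, E, F}.
Read 'a': {B, E, F} → {A, B, C, D}.
Read 'a': {A, B, C, D} → {S, A, B, D, F, G}.
Read 'b': {S, A, B, D, F, G} → {S, B, E, F, G}.
Read 'b': {S, B, E, F, G} → {S, E, F, G}.
Read 'a': {S, E, F, G} → {B, C, D, E, F}.
Read 'b': {B, C, D, E, F} → {S, B, F}.
The final set {S, B, F} contains the accepting state B.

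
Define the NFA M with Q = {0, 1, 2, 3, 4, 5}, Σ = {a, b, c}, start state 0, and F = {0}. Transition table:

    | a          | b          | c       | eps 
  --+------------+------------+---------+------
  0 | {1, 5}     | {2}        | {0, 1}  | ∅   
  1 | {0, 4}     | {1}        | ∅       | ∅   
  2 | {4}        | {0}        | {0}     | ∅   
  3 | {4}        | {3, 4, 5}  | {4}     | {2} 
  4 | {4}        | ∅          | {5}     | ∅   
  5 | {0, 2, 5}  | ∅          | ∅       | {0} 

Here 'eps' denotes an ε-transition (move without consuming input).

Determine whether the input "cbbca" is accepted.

Yes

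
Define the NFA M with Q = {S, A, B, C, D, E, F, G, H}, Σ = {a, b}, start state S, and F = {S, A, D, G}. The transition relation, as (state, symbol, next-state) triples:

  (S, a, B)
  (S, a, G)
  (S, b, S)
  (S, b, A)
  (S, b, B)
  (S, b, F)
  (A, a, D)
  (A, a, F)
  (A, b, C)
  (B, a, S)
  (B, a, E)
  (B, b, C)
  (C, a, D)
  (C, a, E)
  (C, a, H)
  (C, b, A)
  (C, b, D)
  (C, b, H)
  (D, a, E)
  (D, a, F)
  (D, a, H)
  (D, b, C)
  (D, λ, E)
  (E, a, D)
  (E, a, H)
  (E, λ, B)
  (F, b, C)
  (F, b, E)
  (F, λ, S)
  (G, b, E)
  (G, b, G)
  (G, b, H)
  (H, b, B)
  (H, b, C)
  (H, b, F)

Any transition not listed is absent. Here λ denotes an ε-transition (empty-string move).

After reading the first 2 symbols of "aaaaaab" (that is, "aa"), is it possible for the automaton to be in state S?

Start in {S}.
Read 'a': S→{B, G}; now {B, G}.
Read 'a': B→{S, E}, G→∅; union {S, E}; ε-closure = {S, B, E}.
State S is in {S, B, E}.

Yes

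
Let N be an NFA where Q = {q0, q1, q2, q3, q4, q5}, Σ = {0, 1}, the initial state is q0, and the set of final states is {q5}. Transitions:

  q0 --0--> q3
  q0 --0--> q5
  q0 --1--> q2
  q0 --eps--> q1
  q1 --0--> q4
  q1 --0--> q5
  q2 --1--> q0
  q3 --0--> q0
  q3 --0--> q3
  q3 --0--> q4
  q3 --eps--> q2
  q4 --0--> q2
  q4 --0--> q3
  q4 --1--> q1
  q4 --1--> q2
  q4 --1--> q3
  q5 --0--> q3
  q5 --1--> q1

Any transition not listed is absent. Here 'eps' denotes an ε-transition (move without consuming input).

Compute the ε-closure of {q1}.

{q1}

Begin with {q1}.
No ε-moves leave this set, so the closure equals the set itself.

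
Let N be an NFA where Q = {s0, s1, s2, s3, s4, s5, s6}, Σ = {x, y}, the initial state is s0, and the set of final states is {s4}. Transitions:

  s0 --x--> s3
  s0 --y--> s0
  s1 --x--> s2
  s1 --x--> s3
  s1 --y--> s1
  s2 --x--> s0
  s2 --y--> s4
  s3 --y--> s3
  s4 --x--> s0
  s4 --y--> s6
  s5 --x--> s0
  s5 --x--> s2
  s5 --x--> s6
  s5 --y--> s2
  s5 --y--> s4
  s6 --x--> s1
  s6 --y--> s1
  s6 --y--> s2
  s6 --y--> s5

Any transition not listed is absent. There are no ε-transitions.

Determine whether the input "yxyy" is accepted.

Start in {s0}.
Read 'y': {s0} → {s0}.
Read 'x': {s0} → {s3}.
Read 'y': {s3} → {s3}.
Read 'y': {s3} → {s3}.
The final set {s3} contains no accepting state.

No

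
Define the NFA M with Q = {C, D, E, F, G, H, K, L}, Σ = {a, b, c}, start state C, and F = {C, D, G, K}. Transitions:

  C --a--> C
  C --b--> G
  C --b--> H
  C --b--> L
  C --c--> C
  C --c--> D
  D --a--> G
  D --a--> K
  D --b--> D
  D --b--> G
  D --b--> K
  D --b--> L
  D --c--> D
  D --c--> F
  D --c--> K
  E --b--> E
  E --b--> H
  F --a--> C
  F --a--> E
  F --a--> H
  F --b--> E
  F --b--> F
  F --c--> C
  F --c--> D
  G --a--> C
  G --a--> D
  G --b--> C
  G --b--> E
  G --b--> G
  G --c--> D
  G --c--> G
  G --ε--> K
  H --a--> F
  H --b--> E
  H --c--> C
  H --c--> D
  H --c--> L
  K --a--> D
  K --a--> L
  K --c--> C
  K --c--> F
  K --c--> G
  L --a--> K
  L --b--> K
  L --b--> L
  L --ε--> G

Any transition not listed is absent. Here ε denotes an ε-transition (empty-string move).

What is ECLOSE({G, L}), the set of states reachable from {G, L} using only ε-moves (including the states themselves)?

{G, K, L}

Begin with {G, L}.
ε-move G → K; add K.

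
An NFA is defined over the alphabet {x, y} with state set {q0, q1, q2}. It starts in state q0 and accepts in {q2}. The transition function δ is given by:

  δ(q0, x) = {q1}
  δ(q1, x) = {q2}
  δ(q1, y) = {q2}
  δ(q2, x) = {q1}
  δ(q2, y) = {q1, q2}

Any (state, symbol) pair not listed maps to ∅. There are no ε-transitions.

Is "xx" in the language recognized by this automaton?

Yes

Start in {q0}.
Read 'x': {q0} → {q1}.
Read 'x': {q1} → {q2}.
The final set {q2} contains the accepting state q2.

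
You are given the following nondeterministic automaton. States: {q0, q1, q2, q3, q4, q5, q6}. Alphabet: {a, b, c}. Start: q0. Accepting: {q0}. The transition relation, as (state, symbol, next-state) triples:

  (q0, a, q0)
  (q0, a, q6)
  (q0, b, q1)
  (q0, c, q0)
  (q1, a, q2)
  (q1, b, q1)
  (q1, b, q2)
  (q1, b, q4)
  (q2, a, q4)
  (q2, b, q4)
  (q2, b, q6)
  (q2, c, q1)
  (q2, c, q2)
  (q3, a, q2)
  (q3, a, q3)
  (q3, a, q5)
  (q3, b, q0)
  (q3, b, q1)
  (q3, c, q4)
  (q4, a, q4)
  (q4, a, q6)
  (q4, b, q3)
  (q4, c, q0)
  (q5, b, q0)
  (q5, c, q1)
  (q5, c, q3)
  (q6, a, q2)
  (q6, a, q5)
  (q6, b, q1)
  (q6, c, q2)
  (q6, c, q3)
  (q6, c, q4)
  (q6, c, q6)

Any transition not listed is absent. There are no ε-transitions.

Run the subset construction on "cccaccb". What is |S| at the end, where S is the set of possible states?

6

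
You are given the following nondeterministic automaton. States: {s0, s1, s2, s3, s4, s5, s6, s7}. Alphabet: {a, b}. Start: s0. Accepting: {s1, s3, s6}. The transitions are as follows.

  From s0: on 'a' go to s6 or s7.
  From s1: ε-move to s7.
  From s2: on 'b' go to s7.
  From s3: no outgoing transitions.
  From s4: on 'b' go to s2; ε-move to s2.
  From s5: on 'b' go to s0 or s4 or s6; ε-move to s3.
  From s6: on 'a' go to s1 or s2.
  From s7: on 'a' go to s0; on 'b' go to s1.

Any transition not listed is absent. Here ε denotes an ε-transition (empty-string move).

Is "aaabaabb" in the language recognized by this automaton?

Start in {s0}.
Read 'a': s0→{s6, s7}; now {s6, s7}.
Read 'a': s6→{s1, s2}, s7→{s0}; union {s0, s1, s2}; ε-closure = {s0, s1, s2, s7}.
Read 'a': s0→{s6, s7}, s1→∅, s2→∅, s7→{s0}; now {s0, s6, s7}.
Read 'b': s0→∅, s6→∅, s7→{s1}; union {s1}; ε-closure = {s1, s7}.
Read 'a': s1→∅, s7→{s0}; now {s0}.
Read 'a': s0→{s6, s7}; now {s6, s7}.
Read 'b': s6→∅, s7→{s1}; union {s1}; ε-closure = {s1, s7}.
Read 'b': s1→∅, s7→{s1}; union {s1}; ε-closure = {s1, s7}.
The final set {s1, s7} contains the accepting state s1.

Yes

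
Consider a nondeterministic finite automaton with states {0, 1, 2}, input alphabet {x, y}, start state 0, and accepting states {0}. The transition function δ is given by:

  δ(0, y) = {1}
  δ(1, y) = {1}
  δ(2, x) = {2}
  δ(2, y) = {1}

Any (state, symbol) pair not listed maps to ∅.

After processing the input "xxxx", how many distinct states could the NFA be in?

0

Start in {0}.
Read 'x': 0→∅; now ∅.
The set is empty and remains empty for the remaining 3 symbols.
That set has 0 states.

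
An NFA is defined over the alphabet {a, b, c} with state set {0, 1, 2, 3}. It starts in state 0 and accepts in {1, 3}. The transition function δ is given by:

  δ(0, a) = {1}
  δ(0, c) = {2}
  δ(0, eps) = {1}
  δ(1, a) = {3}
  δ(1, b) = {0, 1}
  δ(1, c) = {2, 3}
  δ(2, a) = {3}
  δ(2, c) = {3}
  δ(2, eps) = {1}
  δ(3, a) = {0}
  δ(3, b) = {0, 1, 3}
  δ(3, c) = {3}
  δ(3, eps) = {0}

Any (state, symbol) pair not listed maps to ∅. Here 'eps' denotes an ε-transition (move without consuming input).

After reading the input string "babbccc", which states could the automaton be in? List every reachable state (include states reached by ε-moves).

Start: ε-closure({0}) = {0, 1}.
Read 'b': {0, 1} → {0, 1}.
Read 'a': {0, 1} → {0, 1, 3}.
Read 'b': {0, 1, 3} → {0, 1, 3}.
Read 'b': {0, 1, 3} → {0, 1, 3}.
Read 'c': {0, 1, 3} → {0, 1, 2, 3}.
Read 'c': {0, 1, 2, 3} → {0, 1, 2, 3}.
Read 'c': {0, 1, 2, 3} → {0, 1, 2, 3}.

{0, 1, 2, 3}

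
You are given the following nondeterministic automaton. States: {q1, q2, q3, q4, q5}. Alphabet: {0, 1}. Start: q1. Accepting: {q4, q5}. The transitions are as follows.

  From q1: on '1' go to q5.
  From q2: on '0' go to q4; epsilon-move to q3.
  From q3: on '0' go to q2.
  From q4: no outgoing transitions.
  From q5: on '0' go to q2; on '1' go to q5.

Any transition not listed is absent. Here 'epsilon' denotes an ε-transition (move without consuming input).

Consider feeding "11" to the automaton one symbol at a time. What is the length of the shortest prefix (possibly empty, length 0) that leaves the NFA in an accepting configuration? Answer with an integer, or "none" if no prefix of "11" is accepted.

Start in {q1}.
Read '1': q1→{q5}; now {q5}.
None of the earlier sets intersect F, but {q5} does.

1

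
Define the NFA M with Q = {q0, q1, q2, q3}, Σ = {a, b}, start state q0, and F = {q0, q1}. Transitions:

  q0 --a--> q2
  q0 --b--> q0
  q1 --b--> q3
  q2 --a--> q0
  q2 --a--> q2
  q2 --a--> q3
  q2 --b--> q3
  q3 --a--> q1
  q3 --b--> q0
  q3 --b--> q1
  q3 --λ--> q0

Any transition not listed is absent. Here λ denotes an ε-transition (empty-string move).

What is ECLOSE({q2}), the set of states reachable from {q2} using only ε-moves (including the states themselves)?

{q2}

Begin with {q2}.
No ε-moves leave this set, so the closure equals the set itself.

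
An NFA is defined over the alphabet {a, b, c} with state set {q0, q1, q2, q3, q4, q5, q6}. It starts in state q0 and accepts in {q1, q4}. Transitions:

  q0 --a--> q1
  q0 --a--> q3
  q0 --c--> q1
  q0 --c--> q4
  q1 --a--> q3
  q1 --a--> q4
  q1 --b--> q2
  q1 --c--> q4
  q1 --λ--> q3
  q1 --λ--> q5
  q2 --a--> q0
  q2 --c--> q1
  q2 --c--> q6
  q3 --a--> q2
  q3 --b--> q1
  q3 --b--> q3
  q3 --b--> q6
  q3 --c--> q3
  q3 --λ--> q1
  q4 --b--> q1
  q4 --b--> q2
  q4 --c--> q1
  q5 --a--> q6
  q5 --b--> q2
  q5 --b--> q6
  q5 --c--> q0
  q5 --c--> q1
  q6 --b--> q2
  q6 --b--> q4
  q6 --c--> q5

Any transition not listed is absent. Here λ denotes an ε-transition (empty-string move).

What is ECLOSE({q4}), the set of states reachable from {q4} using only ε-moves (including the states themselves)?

Begin with {q4}.
No ε-moves leave this set, so the closure equals the set itself.

{q4}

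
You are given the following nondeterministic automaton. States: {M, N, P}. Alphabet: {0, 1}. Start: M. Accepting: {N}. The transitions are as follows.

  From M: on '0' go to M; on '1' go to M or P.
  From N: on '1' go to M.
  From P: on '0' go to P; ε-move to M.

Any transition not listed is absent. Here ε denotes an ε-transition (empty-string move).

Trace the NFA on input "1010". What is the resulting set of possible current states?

Start in {M}.
Read '1': M→{M, P}; now {M, P}.
Read '0': M→{M}, P→{P}; now {M, P}.
Read '1': M→{M, P}, P→∅; now {M, P}.
Read '0': M→{M}, P→{P}; now {M, P}.

{M, P}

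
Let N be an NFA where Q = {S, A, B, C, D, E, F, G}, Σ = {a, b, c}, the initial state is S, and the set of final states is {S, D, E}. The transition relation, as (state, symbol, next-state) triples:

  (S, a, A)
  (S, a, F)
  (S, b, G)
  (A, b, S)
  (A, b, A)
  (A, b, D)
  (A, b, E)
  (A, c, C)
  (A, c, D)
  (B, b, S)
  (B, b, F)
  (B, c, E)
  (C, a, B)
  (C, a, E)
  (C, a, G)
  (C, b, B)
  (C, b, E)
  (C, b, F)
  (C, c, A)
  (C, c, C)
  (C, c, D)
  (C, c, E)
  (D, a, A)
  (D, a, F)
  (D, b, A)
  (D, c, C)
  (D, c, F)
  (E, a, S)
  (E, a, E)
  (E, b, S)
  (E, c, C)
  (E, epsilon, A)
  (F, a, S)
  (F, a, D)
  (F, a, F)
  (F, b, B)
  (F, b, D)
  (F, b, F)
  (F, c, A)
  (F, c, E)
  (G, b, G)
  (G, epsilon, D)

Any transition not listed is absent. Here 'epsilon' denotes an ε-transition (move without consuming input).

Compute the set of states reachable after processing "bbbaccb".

{S, A, B, D, E, F}

Start in {S}.
Read 'b': {S} → {D, G}.
Read 'b': {D, G} → {A, D, G}.
Read 'b': {A, D, G} → {S, A, D, E, G}.
Read 'a': {S, A, D, E, G} → {S, A, E, F}.
Read 'c': {S, A, E, F} → {A, C, D, E}.
Read 'c': {A, C, D, E} → {A, C, D, E, F}.
Read 'b': {A, C, D, E, F} → {S, A, B, D, E, F}.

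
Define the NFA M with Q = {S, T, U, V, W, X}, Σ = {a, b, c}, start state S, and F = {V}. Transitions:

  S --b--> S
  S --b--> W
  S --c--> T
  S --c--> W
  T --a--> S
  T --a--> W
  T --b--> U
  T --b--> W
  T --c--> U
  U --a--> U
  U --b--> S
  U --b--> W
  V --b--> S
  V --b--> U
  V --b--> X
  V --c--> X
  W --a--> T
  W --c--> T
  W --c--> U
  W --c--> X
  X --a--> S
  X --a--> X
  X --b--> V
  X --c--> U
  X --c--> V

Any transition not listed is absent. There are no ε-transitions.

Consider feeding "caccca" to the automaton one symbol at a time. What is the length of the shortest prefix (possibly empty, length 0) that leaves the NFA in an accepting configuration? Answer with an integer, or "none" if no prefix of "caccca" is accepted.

4

Start in {S}.
Read 'c': {S} → {T, W}.
Read 'a': {T, W} → {S, T, W}.
Read 'c': {S, T, W} → {T, U, W, X}.
Read 'c': {T, U, W, X} → {T, U, V, X}.
None of the earlier sets intersect F, but {T, U, V, X} does.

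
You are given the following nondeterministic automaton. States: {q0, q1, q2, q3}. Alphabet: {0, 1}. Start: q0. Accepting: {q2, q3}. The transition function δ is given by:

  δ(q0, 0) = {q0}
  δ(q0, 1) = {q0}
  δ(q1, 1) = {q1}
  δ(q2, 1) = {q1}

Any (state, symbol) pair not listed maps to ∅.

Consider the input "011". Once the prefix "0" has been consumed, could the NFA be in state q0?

Yes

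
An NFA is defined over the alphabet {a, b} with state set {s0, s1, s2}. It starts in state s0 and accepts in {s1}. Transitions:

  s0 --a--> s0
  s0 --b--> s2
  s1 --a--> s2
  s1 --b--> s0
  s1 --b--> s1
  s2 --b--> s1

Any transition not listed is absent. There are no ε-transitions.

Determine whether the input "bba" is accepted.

No

Start in {s0}.
Read 'b': s0→{s2}; now {s2}.
Read 'b': s2→{s1}; now {s1}.
Read 'a': s1→{s2}; now {s2}.
The final set {s2} contains no accepting state.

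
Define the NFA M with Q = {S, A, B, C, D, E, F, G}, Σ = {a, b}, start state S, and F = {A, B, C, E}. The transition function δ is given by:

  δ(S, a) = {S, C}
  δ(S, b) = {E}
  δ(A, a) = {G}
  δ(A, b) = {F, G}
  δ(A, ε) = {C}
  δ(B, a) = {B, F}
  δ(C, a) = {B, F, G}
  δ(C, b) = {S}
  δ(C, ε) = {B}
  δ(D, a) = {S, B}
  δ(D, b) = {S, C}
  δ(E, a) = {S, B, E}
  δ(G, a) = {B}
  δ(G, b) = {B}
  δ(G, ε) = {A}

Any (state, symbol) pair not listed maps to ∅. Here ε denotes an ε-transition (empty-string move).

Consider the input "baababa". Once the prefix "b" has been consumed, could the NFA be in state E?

Start in {S}.
Read 'b': {S} → {E}.
State E is in {E}.

Yes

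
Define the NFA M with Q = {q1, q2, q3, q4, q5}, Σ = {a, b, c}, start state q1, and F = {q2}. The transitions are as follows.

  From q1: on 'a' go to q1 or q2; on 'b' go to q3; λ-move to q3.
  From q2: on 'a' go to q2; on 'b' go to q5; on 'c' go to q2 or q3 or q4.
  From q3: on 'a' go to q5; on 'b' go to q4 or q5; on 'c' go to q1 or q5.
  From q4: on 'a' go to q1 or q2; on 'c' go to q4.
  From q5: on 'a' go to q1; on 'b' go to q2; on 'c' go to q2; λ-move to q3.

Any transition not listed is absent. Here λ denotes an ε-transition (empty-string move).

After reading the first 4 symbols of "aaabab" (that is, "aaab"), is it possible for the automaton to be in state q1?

No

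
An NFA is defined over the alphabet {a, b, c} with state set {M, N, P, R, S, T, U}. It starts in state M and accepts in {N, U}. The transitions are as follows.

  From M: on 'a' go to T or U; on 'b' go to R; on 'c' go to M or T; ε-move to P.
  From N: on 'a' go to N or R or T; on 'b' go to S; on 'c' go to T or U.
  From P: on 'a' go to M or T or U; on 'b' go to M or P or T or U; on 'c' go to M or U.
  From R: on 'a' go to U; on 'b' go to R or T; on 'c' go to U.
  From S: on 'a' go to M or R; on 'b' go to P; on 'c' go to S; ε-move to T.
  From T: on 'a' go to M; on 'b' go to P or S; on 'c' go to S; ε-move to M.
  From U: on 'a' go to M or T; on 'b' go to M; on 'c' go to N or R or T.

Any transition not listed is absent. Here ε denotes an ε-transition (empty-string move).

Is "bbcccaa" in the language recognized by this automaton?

Start: ε-closure({M}) = {M, P}.
Read 'b': M→{R}, P→{M, P, T, U}; now {M, P, R, T, U}.
Read 'b': M→{R}, P→{M, P, T, U}, R→{R, T}, T→{P, S}, U→{M}; now {M, P, R, S, T, U}.
Read 'c': M→{M, T}, P→{M, U}, R→{U}, S→{S}, T→{S}, U→{N, R, T}; union {M, N, R, S, T, U}; ε-closure = {M, N, P, R, S, T, U}.
Read 'c': M→{M, T}, N→{T, U}, P→{M, U}, R→{U}, S→{S}, T→{S}, U→{N, R, T}; union {M, N, R, S, T, U}; ε-closure = {M, N, P, R, S, T, U}.
Read 'c': M→{M, T}, N→{T, U}, P→{M, U}, R→{U}, S→{S}, T→{S}, U→{N, R, T}; union {M, N, R, S, T, U}; ε-closure = {M, N, P, R, S, T, U}.
Read 'a': M→{T, U}, N→{N, R, T}, P→{M, T, U}, R→{U}, S→{M, R}, T→{M}, U→{M, T}; union {M, N, R, T, U}; ε-closure = {M, N, P, R, T, U}.
Read 'a': M→{T, U}, N→{N, R, T}, P→{M, T, U}, R→{U}, T→{M}, U→{M, T}; union {M, N, R, T, U}; ε-closure = {M, N, P, R, T, U}.
The final set {M, N, P, R, T, U} contains the accepting states N, U.

Yes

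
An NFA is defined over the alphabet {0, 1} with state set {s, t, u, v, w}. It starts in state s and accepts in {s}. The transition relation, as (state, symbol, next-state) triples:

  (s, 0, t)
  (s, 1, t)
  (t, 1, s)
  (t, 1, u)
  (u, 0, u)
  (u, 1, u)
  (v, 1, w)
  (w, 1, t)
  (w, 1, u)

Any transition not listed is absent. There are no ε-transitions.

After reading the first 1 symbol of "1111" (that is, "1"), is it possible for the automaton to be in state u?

Start in {s}.
Read '1': {s} → {t}.
State u is not in {t}.

No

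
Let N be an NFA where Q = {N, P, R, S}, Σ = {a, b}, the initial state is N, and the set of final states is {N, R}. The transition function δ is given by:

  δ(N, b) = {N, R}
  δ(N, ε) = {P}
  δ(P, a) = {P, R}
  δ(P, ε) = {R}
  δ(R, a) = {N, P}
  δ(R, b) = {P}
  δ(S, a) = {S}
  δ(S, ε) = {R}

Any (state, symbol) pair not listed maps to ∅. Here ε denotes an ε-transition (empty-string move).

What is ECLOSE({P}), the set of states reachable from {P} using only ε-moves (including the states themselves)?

Begin with {P}.
ε-move P → R; add R.

{P, R}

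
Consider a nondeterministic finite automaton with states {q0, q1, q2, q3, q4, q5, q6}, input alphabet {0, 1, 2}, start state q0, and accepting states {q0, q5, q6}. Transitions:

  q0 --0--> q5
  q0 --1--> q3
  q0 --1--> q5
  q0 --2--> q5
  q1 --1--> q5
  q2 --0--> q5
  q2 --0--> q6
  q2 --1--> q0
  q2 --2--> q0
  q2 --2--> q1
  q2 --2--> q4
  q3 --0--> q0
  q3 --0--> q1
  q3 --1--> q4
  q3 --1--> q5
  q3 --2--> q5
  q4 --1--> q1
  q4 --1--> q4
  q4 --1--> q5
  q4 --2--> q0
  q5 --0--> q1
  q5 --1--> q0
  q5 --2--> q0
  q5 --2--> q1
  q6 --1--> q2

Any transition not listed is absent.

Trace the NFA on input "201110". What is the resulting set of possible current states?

Start in {q0}.
Read '2': {q0} → {q5}.
Read '0': {q5} → {q1}.
Read '1': {q1} → {q5}.
Read '1': {q5} → {q0}.
Read '1': {q0} → {q3, q5}.
Read '0': {q3, q5} → {q0, q1}.

{q0, q1}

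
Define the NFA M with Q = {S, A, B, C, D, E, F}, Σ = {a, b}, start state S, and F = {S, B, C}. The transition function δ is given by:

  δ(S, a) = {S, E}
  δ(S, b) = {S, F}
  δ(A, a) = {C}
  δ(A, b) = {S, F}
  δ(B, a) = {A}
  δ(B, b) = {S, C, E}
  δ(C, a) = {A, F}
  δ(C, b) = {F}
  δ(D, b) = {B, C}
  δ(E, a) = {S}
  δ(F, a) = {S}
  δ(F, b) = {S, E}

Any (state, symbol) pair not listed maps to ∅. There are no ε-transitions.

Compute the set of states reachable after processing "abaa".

{S, E}

Start in {S}.
Read 'a': {S} → {S, E}.
Read 'b': {S, E} → {S, F}.
Read 'a': {S, F} → {S, E}.
Read 'a': {S, E} → {S, E}.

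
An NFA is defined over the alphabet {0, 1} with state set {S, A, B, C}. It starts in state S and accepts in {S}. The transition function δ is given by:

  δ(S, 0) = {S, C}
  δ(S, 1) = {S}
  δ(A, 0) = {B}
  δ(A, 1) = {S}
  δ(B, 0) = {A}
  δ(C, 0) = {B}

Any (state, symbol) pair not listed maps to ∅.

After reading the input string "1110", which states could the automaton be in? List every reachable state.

{S, C}

Start in {S}.
Read '1': S→{S}; now {S}.
Read '1': S→{S}; now {S}.
Read '1': S→{S}; now {S}.
Read '0': S→{S, C}; now {S, C}.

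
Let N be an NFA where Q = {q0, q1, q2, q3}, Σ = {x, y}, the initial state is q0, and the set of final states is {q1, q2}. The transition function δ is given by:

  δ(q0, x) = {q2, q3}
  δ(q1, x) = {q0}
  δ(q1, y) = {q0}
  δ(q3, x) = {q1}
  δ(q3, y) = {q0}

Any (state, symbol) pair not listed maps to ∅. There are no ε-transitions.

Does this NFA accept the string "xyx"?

Yes

Start in {q0}.
Read 'x': {q0} → {q2, q3}.
Read 'y': {q2, q3} → {q0}.
Read 'x': {q0} → {q2, q3}.
The final set {q2, q3} contains the accepting state q2.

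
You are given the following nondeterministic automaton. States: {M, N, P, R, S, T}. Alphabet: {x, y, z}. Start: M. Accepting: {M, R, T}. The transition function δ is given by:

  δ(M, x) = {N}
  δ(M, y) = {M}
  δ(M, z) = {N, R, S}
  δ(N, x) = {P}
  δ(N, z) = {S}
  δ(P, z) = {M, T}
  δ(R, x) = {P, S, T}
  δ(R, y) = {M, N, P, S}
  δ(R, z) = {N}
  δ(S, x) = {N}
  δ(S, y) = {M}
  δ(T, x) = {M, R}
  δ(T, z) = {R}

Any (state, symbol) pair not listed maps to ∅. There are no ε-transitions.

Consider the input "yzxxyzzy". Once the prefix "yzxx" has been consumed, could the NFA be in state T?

Start in {M}.
Read 'y': {M} → {M}.
Read 'z': {M} → {N, R, S}.
Read 'x': {N, R, S} → {N, P, S, T}.
Read 'x': {N, P, S, T} → {M, N, P, R}.
State T is not in {M, N, P, R}.

No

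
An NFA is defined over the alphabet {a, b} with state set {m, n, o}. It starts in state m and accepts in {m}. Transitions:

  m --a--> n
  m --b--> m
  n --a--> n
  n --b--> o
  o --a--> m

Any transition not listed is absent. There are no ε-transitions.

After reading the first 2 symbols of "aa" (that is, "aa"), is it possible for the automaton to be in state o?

No

Start in {m}.
Read 'a': m→{n}; now {n}.
Read 'a': n→{n}; now {n}.
State o is not in {n}.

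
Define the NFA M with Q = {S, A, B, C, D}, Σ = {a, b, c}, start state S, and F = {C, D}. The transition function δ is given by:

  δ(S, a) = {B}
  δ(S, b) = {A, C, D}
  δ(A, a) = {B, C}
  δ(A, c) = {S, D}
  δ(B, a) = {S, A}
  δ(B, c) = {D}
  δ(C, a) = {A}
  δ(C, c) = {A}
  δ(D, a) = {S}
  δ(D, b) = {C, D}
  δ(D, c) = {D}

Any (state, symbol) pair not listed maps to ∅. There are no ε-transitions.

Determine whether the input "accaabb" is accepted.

Start in {S}.
Read 'a': {S} → {B}.
Read 'c': {B} → {D}.
Read 'c': {D} → {D}.
Read 'a': {D} → {S}.
Read 'a': {S} → {B}.
Read 'b': {B} → ∅.
The set is empty and remains empty for the remaining 1 symbol.
The final set ∅ contains no accepting state.

No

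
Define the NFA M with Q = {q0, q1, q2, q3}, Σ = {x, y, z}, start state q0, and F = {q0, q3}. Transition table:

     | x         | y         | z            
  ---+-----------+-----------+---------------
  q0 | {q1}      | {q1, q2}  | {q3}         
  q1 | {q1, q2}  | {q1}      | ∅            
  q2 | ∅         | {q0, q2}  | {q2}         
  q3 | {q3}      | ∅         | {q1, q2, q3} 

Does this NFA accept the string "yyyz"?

Start in {q0}.
Read 'y': q0→{q1, q2}; now {q1, q2}.
Read 'y': q1→{q1}, q2→{q0, q2}; now {q0, q1, q2}.
Read 'y': q0→{q1, q2}, q1→{q1}, q2→{q0, q2}; now {q0, q1, q2}.
Read 'z': q0→{q3}, q1→∅, q2→{q2}; now {q2, q3}.
The final set {q2, q3} contains the accepting state q3.

Yes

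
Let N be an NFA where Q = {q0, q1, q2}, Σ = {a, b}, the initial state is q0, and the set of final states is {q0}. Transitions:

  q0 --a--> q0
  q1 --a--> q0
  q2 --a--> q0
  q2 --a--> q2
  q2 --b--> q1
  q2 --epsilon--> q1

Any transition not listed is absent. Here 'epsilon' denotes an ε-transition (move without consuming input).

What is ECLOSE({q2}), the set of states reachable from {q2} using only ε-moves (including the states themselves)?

{q1, q2}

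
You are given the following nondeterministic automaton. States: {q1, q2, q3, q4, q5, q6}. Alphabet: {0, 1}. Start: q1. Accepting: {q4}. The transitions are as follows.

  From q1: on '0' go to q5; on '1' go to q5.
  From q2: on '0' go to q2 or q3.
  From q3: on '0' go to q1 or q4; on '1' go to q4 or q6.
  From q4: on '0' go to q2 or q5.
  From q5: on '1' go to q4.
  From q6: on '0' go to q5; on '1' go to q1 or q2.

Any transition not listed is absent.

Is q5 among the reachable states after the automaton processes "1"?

Yes

Start in {q1}.
Read '1': q1→{q5}; now {q5}.
State q5 is in {q5}.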